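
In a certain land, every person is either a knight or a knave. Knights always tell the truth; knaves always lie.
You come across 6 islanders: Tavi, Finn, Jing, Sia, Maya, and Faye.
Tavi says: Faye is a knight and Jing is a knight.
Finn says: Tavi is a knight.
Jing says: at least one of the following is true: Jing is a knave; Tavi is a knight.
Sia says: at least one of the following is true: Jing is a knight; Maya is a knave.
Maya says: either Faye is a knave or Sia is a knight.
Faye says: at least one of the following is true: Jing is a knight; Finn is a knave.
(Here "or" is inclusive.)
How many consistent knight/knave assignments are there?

1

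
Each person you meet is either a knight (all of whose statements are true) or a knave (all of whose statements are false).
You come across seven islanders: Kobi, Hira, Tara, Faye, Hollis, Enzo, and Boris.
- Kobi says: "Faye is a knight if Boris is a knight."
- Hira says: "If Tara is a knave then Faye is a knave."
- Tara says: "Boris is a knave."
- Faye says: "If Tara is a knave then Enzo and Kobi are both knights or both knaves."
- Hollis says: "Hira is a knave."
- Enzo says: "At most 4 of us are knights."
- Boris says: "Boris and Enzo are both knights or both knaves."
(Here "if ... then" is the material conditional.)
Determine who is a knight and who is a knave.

Kobi is a knave; "Faye is a knight if Boris is a knight" is False, as required.
Hira is a knight, and the claim "if Tara is a knave then Faye is a knave" is indeed true.
Tara is a knave, and the claim "Boris is a knave" is indeed False.
Faye is a knave, so "if Tara is a knave then Enzo and Kobi are both knights or both knaves" must be False — and it is.
Hollis is a knave, so "Hira is a knave" must be False — and it is.
As a knight, Enzo's statement "at most 4 of us are knights" should be true; it is.
As a knight, Boris's statement "Boris and Enzo are both knights or both knaves" should be true; it is.

Knights: Hira, Enzo, and Boris. Knaves: Kobi, Tara, Faye, and Hollis.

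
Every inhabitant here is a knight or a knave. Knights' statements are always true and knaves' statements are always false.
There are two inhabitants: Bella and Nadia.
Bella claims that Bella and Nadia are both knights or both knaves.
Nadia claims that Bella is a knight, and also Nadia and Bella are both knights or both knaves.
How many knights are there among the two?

2

The unique consistent assignment is Bella=knight, Nadia=knight.
That has 2 knights.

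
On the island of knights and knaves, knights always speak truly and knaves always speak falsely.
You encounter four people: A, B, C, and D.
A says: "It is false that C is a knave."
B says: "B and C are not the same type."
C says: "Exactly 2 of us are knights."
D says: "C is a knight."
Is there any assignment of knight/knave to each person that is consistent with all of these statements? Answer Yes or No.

Yes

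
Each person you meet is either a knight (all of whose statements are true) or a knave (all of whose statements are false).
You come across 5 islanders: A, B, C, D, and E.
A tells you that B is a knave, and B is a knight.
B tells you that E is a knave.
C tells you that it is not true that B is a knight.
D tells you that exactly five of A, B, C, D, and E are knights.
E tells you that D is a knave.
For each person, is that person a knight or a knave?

A is a knave, B is a knave, C is a knight, D is a knave, and E is a knight.

Suppose A is a knight. Then A's statement "B is a knave, and B is a knight" would have to be true. Checking the 16 ways to assign the others, none is consistent with every speaker.
(For instance, with B=knave, C=knight, D=knave, E=knight, A's claim "B is a knave, and B is a knight" comes out false where it would need to be true.)
So A must be a knave, making "B is a knave, and B is a knight" false. Taking A=knave, B=knave, C=knight, D=knave, E=knight, each remaining statement checks out:
  B (knave): "E is a knave" — false. ✓
  C (knight): "it is not true that B is a knight" — true. ✓
  D (knave): "exactly five of A, B, C, D, and E are knights" — false. ✓
  E (knight): "D is a knave" — true. ✓
This is the unique consistent assignment.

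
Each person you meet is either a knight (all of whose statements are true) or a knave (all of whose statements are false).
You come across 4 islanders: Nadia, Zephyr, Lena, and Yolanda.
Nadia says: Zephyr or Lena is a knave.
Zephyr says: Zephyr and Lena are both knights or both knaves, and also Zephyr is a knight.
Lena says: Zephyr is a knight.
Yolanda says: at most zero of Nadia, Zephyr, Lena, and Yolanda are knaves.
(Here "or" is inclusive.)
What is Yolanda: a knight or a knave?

Consistent assignments: {Nadia=knight, Zephyr=knave, Lena=knave, Yolanda=knave}; {Nadia=knave, Zephyr=knight, Lena=knight, Yolanda=knave}
In every consistent assignment, Yolanda is a knave.

Yolanda is a knave.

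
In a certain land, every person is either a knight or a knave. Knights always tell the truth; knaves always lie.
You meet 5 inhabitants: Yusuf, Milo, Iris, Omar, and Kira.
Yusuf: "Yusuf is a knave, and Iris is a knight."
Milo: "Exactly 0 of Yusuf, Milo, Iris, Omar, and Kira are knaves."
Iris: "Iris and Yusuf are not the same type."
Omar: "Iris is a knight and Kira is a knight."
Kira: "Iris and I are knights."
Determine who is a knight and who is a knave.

Yusuf is a knave, Milo is a knave, Iris is a knave, Omar is a knave, and Kira is a knave.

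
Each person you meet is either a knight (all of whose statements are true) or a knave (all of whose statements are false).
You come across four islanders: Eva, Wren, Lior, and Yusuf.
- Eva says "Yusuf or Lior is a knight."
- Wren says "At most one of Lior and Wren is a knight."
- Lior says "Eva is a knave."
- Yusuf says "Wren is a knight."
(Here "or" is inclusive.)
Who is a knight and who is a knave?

Eva is a knight, Wren is a knight, Lior is a knave, and Yusuf is a knight.

Eva is a knight, so "Yusuf or Lior is a knight" must be True — and it is.
Wren (knight): "at most one of Lior and Wren is a knight" — True. ✓
Since Lior is a knave, "Eva is a knave" needs to be false, which holds.
Yusuf is a knight, so "Wren is a knight" must be True — and it is.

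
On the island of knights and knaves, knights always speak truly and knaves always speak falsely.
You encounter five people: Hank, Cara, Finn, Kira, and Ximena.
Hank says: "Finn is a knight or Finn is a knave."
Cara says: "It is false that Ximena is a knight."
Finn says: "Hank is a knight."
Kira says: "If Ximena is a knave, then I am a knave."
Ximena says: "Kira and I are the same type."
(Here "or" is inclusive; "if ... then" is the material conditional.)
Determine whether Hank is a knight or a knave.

Consistent assignments: {Hank=knight, Cara=knave, Finn=knight, Kira=knight, Ximena=knight}
In every consistent assignment, Hank is a knight.

Hank is a knight.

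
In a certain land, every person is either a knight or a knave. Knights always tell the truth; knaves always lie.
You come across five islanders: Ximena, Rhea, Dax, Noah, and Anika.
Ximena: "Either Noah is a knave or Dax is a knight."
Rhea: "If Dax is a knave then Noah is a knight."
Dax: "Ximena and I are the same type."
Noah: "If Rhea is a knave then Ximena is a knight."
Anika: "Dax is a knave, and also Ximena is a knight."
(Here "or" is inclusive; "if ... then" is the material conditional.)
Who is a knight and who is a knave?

Ximena is a knight, Rhea is a knight, Dax is a knight, Noah is a knight, and Anika is a knave.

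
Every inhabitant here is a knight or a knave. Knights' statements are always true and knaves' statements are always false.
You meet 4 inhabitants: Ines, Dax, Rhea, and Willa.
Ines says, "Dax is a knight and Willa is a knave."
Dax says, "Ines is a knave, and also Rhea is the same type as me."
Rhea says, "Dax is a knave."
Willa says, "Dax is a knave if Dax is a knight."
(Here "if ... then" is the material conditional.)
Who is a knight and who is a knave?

Ines is a knave, and the claim "Dax is a knight and Willa is a knave" is indeed false.
Since Dax is a knave, "Ines is a knave, and also Rhea is the same type as me" needs to be false, which holds.
Since Rhea is a knight, "Dax is a knave" needs to be True, which holds.
Willa is a knight, and the claim "Dax is a knave if Dax is a knight" is indeed True.

Ines is a knave, Dax is a knave, Rhea is a knight, and Willa is a knight.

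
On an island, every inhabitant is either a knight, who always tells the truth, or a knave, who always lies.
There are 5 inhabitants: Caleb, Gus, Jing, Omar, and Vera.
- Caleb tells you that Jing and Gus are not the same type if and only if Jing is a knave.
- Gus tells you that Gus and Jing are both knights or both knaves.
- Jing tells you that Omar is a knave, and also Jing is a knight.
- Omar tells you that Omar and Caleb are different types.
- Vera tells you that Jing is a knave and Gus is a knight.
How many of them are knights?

1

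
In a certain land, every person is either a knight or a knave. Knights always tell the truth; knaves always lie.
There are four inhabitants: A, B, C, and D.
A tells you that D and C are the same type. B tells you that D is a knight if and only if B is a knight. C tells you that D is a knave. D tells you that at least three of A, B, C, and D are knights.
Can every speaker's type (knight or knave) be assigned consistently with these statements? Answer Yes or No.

No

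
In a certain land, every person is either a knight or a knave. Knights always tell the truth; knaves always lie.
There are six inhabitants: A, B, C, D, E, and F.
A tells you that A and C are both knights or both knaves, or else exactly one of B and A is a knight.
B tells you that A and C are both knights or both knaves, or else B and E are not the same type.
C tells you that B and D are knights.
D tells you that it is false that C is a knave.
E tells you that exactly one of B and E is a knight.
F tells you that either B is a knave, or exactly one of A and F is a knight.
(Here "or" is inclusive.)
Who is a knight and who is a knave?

A is a knight; "A and C are both knights or both knaves, or else exactly one of B and A is a knight" is true, as required.
B is a knave, so "A and C are both knights or both knaves, or else B and E are not the same type" must be false — and it is.
C is a knave; "B and D are knights" is false, as required.
D is a knave, and the claim "it is false that C is a knave" is indeed false.
E is a knave, and the claim "exactly one of B and E is a knight" is indeed false.
F is a knight; "either B is a knave, or exactly one of A and F is a knight" is true, as required.

A is a knight, B is a knave, C is a knave, D is a knave, E is a knave, and F is a knight.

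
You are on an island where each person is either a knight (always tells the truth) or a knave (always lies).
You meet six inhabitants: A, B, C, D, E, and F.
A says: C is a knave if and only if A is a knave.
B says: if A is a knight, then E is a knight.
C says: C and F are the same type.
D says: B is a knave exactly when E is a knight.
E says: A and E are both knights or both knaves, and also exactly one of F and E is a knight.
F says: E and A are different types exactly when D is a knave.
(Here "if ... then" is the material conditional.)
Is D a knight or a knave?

D is a knave.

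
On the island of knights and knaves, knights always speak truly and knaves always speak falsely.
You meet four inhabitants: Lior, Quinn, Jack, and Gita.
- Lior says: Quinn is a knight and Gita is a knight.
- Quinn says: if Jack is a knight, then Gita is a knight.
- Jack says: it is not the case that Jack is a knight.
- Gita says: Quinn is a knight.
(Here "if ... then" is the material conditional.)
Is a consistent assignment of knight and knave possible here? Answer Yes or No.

No

Checking all 16 assignments, each has at least one speaker whose statement's truth value contradicts their type.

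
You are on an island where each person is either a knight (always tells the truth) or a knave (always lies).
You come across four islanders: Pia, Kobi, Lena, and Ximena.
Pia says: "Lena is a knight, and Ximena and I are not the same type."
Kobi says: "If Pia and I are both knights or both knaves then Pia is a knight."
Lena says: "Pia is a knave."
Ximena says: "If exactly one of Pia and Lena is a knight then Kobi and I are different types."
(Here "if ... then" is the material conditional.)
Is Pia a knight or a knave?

Consistent assignments: {Pia=knave, Kobi=knave, Lena=knight, Ximena=knave}
In every consistent assignment, Pia is a knave.

Pia is a knave.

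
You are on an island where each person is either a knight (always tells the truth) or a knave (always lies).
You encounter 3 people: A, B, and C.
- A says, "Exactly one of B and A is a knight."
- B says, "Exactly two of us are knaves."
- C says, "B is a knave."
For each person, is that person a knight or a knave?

A is a knight, B is a knave, and C is a knight.

Since A is a knight, "exactly one of B and A is a knight" needs to be True, which holds.
B is a knave; "exactly two of us are knaves" is False, as required.
C is a knight; "B is a knave" is True, as required.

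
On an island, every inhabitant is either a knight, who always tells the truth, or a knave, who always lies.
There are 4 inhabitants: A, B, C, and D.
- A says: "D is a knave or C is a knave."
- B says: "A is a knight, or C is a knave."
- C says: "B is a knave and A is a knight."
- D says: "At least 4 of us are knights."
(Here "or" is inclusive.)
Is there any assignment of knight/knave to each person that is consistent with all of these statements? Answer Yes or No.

One consistent assignment: A=knight, B=knight, C=knave, D=knave.

Yes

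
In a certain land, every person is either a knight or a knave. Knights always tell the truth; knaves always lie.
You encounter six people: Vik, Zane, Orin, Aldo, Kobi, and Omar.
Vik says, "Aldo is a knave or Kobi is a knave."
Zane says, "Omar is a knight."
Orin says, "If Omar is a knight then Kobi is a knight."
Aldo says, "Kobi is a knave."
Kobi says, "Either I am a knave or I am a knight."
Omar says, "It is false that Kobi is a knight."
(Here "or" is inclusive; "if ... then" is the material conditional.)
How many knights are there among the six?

3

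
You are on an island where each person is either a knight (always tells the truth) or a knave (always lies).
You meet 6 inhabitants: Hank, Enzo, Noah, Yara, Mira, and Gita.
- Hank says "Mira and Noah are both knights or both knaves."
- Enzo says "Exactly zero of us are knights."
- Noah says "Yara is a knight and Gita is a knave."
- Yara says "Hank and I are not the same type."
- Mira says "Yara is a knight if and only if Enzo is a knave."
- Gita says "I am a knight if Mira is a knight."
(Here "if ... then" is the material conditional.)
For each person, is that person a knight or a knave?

Hank is a knave, Enzo is a knave, Noah is a knave, Yara is a knight, Mira is a knight, and Gita is a knight.

Hank is a knave, and the claim "Mira and Noah are both knights or both knaves" is indeed False.
Enzo is a knave, and the claim "exactly zero of us are knights" is indeed False.
As a knave, Noah's statement "Yara is a knight and Gita is a knave" should be False; it is.
As a knight, Yara's statement "Hank and I are not the same type" should be True; it is.
Mira is a knight; "Yara is a knight if and only if Enzo is a knave" is True, as required.
Gita is a knight; "I am a knight if Mira is a knight" is True, as required.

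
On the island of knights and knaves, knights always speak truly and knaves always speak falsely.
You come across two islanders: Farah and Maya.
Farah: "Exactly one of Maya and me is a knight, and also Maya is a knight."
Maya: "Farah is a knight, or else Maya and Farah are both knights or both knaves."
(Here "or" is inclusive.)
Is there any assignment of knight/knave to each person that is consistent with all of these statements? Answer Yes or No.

No

Checking all 4 assignments, each has at least one speaker whose statement's truth value contradicts their type.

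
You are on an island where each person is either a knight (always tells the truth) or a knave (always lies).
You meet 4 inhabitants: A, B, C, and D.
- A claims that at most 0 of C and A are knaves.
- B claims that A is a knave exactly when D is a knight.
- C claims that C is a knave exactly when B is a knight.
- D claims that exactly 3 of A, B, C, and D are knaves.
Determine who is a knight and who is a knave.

A is a knave, B is a knave, C is a knave, and D is a knave.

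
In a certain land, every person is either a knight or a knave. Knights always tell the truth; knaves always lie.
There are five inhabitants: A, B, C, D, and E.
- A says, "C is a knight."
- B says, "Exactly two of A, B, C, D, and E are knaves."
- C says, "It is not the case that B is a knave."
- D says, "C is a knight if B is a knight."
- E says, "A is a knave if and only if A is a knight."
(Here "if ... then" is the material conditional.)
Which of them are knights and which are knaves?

Suppose A is a knight. Then A's statement "C is a knight" would have to be true. Checking the 16 ways to assign the others, none is consistent with every speaker.
(For instance, with B=knave, C=knave, D=knight, E=knave, A's claim "C is a knight" comes out false where it would need to be true.)
So A must be a knave, making "C is a knight" false. Taking A=knave, B=knave, C=knave, D=knight, E=knave, each remaining statement checks out:
  B (knave): "exactly two of A, B, C, D, and E are knaves" — false. ✓
  C (knave): "it is not the case that B is a knave" — false. ✓
  D (knight): "C is a knight if B is a knight" — true. ✓
  E (knave): "A is a knave if and only if A is a knight" — false. ✓
This is the unique consistent assignment.

Knights: D. Knaves: A, B, C, and E.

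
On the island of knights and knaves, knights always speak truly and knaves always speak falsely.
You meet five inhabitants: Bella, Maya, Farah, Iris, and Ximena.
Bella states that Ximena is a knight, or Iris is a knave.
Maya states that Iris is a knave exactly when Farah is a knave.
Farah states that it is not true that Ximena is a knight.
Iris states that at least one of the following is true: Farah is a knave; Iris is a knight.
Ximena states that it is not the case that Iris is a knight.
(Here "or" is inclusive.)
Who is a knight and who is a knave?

Bella is a knave, Maya is a knight, Farah is a knight, Iris is a knight, and Ximena is a knave.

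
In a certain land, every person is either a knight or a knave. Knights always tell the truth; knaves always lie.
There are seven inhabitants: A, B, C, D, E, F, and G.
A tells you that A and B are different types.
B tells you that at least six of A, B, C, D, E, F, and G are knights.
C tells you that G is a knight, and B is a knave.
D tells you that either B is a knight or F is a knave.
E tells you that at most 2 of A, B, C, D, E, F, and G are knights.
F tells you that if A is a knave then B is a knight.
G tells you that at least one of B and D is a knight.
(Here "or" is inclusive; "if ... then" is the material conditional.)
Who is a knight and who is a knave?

A (knave): "A and B are different types" — False. ✓
B is a knave; "at least six of A, B, C, D, E, F, and G are knights" is False, as required.
C is a knight, so "G is a knight, and B is a knave" must be True — and it is.
As a knight, D's statement "either B is a knight or F is a knave" should be True; it is.
E is a knave; "at most 2 of A, B, C, D, E, F, and G are knights" is False, as required.
F is a knave, and the claim "if A is a knave then B is a knight" is indeed False.
G is a knight; "at least one of B and D is a knight" is True, as required.

Knights: C, D, and G. Knaves: A, B, E, and F.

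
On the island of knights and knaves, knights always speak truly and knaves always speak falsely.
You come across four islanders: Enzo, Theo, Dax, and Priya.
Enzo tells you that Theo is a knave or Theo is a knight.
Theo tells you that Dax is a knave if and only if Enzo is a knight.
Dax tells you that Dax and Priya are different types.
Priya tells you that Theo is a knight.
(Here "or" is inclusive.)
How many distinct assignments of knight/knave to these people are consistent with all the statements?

Consistent assignments:
  Enzo=knight, Theo=knave, Dax=knight, Priya=knave

1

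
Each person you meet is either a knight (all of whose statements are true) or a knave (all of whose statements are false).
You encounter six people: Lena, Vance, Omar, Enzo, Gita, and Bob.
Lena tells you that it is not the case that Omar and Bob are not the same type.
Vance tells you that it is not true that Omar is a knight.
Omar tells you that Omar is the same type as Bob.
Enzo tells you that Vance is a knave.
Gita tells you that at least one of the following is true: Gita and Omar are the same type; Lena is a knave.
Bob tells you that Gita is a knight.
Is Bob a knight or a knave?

Bob is a knight.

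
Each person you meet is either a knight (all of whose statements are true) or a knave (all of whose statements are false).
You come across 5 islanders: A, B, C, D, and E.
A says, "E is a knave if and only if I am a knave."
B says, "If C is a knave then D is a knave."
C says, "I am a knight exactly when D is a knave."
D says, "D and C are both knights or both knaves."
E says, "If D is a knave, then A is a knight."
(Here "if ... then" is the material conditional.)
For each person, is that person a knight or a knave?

A is a knight, B is a knight, C is a knight, D is a knave, and E is a knight.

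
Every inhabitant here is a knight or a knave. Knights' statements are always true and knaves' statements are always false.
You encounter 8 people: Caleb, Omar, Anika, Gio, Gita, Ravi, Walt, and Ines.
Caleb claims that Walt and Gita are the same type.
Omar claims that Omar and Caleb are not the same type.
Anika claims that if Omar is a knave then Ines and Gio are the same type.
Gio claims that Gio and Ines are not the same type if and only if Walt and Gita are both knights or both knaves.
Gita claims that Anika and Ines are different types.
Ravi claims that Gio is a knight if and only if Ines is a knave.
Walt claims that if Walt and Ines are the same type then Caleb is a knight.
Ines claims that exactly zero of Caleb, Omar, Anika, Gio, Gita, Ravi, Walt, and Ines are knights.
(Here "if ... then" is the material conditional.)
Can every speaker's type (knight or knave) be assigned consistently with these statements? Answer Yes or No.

No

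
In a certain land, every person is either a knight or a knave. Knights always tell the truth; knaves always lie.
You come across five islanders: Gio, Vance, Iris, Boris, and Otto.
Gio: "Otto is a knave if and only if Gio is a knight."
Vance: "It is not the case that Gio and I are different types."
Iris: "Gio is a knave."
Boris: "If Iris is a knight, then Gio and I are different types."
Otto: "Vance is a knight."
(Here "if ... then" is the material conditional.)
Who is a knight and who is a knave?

Suppose Gio is a knave. Then Gio's statement "Otto is a knave if and only if Gio is a knight" would have to be false. Checking the 16 ways to assign the others, none is consistent with every speaker.
(For instance, with Vance=knave, Iris=knave, Boris=knight, Otto=knave, Vance's claim "it is not the case that Gio and I are different types" comes out true where it would need to be false.)
So Gio must be a knight, making "Otto is a knave if and only if Gio is a knight" true. Taking Gio=knight, Vance=knave, Iris=knave, Boris=knight, Otto=knave, each remaining statement checks out:
  Vance (knave): "it is not the case that Gio and I are different types" — false. ✓
  Iris (knave): "Gio is a knave" — false. ✓
  Boris (knight): "if Iris is a knight, then Gio and I are different types" — true. ✓
  Otto (knave): "Vance is a knight" — false. ✓
This is the unique consistent assignment.

Gio is a knight, Vance is a knave, Iris is a knave, Boris is a knight, and Otto is a knave.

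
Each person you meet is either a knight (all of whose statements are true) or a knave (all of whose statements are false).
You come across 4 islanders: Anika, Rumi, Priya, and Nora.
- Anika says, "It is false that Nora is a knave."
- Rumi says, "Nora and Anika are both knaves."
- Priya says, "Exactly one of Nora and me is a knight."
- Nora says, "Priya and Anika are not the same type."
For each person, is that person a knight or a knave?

Anika (knave): "it is false that Nora is a knave" — False. ✓
As a knight, Rumi's statement "Nora and Anika are both knaves" should be true; it is.
Priya is a knave, so "exactly one of Nora and me is a knight" must be False — and it is.
Nora is a knave, so "Priya and Anika are not the same type" must be False — and it is.

Anika is a knave, Rumi is a knight, Priya is a knave, and Nora is a knave.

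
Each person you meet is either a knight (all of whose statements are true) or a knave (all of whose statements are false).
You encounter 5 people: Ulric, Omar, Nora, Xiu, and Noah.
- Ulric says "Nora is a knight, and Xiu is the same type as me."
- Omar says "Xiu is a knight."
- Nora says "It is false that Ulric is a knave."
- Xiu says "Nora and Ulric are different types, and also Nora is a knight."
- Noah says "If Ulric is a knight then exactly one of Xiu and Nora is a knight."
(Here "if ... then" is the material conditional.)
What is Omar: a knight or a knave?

Omar is a knave.

Consistent assignments: {Ulric=knave, Omar=knave, Nora=knave, Xiu=knave, Noah=knight}
In every consistent assignment, Omar is a knave.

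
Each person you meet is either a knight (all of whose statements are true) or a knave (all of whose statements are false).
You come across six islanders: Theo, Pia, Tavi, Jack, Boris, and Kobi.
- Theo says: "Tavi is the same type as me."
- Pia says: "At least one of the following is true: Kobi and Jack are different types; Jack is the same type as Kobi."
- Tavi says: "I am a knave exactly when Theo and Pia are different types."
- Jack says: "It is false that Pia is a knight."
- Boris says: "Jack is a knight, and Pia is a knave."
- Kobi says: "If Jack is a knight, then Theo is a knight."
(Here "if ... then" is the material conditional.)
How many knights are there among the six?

4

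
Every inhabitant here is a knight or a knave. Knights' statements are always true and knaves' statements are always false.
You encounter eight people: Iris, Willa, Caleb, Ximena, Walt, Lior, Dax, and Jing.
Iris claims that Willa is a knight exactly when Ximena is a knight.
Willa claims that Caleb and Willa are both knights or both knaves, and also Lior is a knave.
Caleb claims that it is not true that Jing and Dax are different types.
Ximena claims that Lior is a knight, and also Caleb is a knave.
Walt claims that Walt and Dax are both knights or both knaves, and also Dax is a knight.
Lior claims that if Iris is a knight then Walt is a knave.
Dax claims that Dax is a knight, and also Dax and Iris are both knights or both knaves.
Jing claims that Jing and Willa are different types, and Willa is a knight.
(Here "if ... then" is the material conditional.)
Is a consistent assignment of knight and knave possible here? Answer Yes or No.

One consistent assignment: Iris=knight, Willa=knave, Caleb=knight, Ximena=knave, Walt=knave, Lior=knight, Dax=knave, Jing=knave.

Yes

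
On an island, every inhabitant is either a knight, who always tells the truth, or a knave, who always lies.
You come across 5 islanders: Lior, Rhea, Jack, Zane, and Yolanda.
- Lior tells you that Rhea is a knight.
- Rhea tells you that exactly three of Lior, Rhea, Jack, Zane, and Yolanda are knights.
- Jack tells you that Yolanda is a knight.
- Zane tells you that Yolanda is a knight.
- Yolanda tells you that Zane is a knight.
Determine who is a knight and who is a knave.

Lior is a knave, Rhea is a knave, Jack is a knave, Zane is a knave, and Yolanda is a knave.

As a knave, Lior's statement "Rhea is a knight" should be false; it is.
Rhea is a knave; "exactly three of Lior, Rhea, Jack, Zane, and Yolanda are knights" is false, as required.
Jack (knave): "Yolanda is a knight" — false. ✓
Zane is a knave, so "Yolanda is a knight" must be false — and it is.
Since Yolanda is a knave, "Zane is a knight" needs to be false, which holds.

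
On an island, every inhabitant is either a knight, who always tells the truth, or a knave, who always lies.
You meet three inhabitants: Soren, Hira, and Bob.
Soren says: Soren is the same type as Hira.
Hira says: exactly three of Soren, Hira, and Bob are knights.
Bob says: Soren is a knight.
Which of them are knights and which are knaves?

Soren is a knight, Hira is a knight, and Bob is a knight.

Soren (knight): "Soren is the same type as Hira" — true. ✓
Hira is a knight, and the claim "exactly three of Soren, Hira, and Bob are knights" is indeed true.
Bob (knight): "Soren is a knight" — true. ✓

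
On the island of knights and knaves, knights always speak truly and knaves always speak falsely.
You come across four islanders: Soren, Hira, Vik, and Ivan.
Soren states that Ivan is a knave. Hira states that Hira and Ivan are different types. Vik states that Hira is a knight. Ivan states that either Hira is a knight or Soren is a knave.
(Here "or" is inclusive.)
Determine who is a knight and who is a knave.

Knights: Soren. Knaves: Hira, Vik, and Ivan.

Soren is a knight, so "Ivan is a knave" must be True — and it is.
As a knave, Hira's statement "Hira and Ivan are different types" should be False; it is.
Since Vik is a knave, "Hira is a knight" needs to be False, which holds.
Ivan (knave): "either Hira is a knight or Soren is a knave" — False. ✓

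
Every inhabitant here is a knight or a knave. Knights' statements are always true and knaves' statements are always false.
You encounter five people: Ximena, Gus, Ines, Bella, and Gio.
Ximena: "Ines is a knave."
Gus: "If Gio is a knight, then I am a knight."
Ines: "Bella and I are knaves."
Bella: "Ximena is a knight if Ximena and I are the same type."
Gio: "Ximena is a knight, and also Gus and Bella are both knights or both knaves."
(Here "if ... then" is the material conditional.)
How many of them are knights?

The unique consistent assignment is Ximena=knight, Gus=knight, Ines=knave, Bella=knight, Gio=knight.
That has 4 knights.

4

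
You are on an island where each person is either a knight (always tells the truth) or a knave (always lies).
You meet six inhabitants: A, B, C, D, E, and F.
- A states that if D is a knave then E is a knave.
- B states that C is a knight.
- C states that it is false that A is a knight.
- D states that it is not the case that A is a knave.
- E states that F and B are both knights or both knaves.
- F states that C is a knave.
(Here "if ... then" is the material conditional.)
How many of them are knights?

3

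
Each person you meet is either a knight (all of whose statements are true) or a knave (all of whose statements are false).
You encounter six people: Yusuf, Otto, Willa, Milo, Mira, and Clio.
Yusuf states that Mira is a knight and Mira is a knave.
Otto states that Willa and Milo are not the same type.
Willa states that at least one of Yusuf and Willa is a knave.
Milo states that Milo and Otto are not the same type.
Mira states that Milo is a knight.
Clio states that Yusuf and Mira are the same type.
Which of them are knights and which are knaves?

Yusuf is a knave, Otto is a knave, Willa is a knight, Milo is a knight, Mira is a knight, and Clio is a knave.

Yusuf is a knave, so "Mira is a knight and Mira is a knave" must be False — and it is.
As a knave, Otto's statement "Willa and Milo are not the same type" should be False; it is.
Willa is a knight, so "at least one of Yusuf and Willa is a knave" must be true — and it is.
As a knight, Milo's statement "Milo and Otto are not the same type" should be true; it is.
Since Mira is a knight, "Milo is a knight" needs to be true, which holds.
Clio is a knave, and the claim "Yusuf and Mira are the same type" is indeed False.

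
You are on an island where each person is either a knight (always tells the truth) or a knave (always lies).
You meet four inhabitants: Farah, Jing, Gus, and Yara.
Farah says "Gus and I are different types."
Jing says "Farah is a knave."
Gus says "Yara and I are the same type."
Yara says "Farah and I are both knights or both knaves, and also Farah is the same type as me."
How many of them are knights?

2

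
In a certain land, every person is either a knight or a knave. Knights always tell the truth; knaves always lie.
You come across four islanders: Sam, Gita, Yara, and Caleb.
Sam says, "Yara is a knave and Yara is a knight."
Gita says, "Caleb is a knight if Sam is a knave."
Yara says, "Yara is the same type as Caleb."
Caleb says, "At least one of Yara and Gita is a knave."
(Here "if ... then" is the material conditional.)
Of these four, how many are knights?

The unique consistent assignment is Sam=knave, Gita=knight, Yara=knave, Caleb=knight.
That has 2 knights.

2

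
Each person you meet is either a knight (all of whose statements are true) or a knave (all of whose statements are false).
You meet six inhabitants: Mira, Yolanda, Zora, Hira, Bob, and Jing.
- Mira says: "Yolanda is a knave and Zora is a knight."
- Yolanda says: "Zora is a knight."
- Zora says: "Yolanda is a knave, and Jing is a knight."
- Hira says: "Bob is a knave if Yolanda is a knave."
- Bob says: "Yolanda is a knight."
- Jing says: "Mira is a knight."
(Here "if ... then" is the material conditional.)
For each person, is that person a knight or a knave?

Mira is a knave, Yolanda is a knave, Zora is a knave, Hira is a knight, Bob is a knave, and Jing is a knave.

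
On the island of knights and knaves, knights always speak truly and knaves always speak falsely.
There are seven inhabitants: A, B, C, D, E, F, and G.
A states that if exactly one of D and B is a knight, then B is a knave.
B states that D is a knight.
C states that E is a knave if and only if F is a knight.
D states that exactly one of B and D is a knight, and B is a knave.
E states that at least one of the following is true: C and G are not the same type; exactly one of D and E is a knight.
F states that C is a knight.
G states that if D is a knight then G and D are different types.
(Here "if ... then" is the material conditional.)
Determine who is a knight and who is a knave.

A is a knight, and the claim "if exactly one of D and B is a knight, then B is a knave" is indeed True.
B is a knave, so "D is a knight" must be False — and it is.
Since C is a knight, "E is a knave if and only if F is a knight" needs to be True, which holds.
D is a knave, so "exactly one of B and D is a knight, and B is a knave" must be False — and it is.
E is a knave, and the claim "at least one of the following is true: C and G are not the same type; exactly one of D and E is a knight" is indeed False.
F is a knight, so "C is a knight" must be True — and it is.
G is a knight, and the claim "if D is a knight then G and D are different types" is indeed True.

Knights: A, C, F, and G. Knaves: B, D, and E.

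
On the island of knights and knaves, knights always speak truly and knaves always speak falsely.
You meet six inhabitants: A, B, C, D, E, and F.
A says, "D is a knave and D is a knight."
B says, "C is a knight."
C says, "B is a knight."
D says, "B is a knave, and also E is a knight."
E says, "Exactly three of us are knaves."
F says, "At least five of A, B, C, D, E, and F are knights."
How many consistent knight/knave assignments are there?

3

Consistent assignments:
  A=knave, B=knight, C=knight, D=knave, E=knight, F=knave
  A=knave, B=knight, C=knight, D=knave, E=knave, F=knave
  A=knave, B=knave, C=knave, D=knave, E=knave, F=knave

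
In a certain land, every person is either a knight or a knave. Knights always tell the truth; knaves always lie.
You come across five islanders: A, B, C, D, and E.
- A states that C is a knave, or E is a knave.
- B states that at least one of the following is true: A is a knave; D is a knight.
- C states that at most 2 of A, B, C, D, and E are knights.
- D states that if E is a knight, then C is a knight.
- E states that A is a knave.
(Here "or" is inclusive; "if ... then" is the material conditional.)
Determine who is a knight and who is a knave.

A is a knight, B is a knight, C is a knave, D is a knight, and E is a knave.

A is a knight, so "C is a knave, or E is a knave" must be true — and it is.
As a knight, B's statement "at least one of the following is true: A is a knave; D is a knight" should be true; it is.
Since C is a knave, "at most 2 of A, B, C, D, and E are knights" needs to be False, which holds.
D (knight): "if E is a knight, then C is a knight" — true. ✓
As a knave, E's statement "A is a knave" should be False; it is.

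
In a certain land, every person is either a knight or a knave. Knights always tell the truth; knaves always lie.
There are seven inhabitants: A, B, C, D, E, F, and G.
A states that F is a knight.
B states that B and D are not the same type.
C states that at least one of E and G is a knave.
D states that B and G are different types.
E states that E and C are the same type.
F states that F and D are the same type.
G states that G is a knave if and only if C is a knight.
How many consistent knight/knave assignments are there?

0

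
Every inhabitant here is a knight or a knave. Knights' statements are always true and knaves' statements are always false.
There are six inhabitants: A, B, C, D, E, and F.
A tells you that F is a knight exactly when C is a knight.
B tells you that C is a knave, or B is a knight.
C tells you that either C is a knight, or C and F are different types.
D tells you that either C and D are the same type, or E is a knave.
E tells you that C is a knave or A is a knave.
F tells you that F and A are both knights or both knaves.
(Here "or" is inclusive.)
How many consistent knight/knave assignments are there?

Consistent assignments:
  A=knight, B=knight, C=knight, D=knight, E=knave, F=knight
  A=knight, B=knave, C=knight, D=knight, E=knave, F=knight

2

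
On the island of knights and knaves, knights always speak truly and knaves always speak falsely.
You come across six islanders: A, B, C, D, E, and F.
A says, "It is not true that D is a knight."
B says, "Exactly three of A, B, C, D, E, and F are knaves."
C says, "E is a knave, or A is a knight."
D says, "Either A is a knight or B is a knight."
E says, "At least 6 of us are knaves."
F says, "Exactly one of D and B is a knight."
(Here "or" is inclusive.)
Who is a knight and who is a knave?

A is a knave, B is a knight, C is a knight, D is a knight, E is a knave, and F is a knave.

As a knave, A's statement "it is not true that D is a knight" should be false; it is.
Since B is a knight, "exactly three of A, B, C, D, E, and F are knaves" needs to be true, which holds.
As a knight, C's statement "E is a knave, or A is a knight" should be true; it is.
D (knight): "either A is a knight or B is a knight" — true. ✓
As a knave, E's statement "at least 6 of us are knaves" should be false; it is.
F is a knave, and the claim "exactly one of D and B is a knight" is indeed false.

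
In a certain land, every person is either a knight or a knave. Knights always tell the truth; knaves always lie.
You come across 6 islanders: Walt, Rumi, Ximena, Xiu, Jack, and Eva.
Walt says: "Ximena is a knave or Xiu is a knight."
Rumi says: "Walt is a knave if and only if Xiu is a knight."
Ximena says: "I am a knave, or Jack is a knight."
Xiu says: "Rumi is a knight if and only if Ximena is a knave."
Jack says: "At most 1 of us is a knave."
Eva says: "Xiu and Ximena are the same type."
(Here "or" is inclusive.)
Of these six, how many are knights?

The unique consistent assignment is Walt=knight, Rumi=knave, Ximena=knight, Xiu=knight, Jack=knight, Eva=knight.
That has 5 knights.

5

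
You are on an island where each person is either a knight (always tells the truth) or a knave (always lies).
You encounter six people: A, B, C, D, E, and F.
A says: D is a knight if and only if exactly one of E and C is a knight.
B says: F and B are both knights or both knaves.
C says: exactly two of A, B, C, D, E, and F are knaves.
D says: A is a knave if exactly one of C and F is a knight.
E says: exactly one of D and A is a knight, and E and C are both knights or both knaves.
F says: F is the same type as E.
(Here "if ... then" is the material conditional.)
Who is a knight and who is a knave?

Knights: C, D, E, and F. Knaves: A and B.

Since A is a knave, "D is a knight if and only if exactly one of E and C is a knight" needs to be false, which holds.
Since B is a knave, "F and B are both knights or both knaves" needs to be false, which holds.
Since C is a knight, "exactly two of A, B, C, D, E, and F are knaves" needs to be true, which holds.
As a knight, D's statement "A is a knave if exactly one of C and F is a knight" should be true; it is.
E is a knight; "exactly one of D and A is a knight, and E and C are both knights or both knaves" is true, as required.
F is a knight, and the claim "F is the same type as E" is indeed true.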